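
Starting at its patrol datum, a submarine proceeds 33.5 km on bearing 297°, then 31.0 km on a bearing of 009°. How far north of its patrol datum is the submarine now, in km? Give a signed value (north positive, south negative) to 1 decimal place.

Leg 1 (297°, 33.5 km): east 33.5 sin 297° = -29.85, north 33.5 cos 297° = 15.21
Leg 2 (009°, 31.0 km): east 31.0 sin 9° = 4.85, north 31.0 cos 9° = 30.62
Net north component: 45.83 km.

45.8 km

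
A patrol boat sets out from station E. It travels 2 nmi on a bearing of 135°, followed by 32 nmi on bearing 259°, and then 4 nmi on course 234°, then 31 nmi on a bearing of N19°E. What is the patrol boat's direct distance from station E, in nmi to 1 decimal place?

Leg 1 (135°, 2 nmi): east 2 sin 135° = 1.41, north 2 cos 135° = -1.41
Leg 2 (259°, 32 nmi): east 32 sin 259° = -31.41, north 32 cos 259° = -6.11
Leg 3 (234°, 4 nmi): east 4 sin 234° = -3.24, north 4 cos 234° = -2.35
Leg 4 (N19°E, 31 nmi): east 31 sin 19° = 10.09, north 31 cos 19° = 29.31
Net: -23.14 east, 19.44 north. Distance = √((-23.14)² + (19.44)²) = 30.223 nmi.

30.2 nmi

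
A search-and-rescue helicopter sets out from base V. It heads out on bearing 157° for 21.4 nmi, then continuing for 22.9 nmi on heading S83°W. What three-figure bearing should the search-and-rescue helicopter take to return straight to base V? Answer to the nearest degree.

033°

Leg 1 (157°, 21.4 nmi): east 21.4 sin 157° = 8.36, north 21.4 cos 157° = -19.70
Leg 2 (S83°W, 22.9 nmi): east 22.9 sin 263° = -22.73, north 22.9 cos 263° = -2.79
Net displacement: -14.37 east, -22.49 north. Direction back to start is (14.37, 22.49): bearing = atan2(14.37, 22.49) mod 360° = 32.57° ≈ 033°.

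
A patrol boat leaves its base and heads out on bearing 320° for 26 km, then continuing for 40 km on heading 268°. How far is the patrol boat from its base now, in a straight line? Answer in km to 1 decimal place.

Leg 1 (320°, 26 km): east 26 sin 320° = -16.71, north 26 cos 320° = 19.92
Leg 2 (268°, 40 km): east 40 sin 268° = -39.98, north 40 cos 268° = -1.40
Net: -56.69 east, 18.52 north. Distance = √((-56.69)² + (18.52)²) = 59.637 km.

59.6 km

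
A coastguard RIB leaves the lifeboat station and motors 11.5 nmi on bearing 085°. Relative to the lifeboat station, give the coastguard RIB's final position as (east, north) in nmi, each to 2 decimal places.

Leg 1 (085°, 11.5 nmi): east 11.5 sin 85° = 11.46, north 11.5 cos 85° = 1.00
Summing: 11.46 nmi east, 1.00 nmi north → (11.46, 1.00).

(11.46, 1.00)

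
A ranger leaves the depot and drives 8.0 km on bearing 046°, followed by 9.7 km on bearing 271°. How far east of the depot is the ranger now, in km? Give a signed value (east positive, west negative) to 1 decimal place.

Leg 1 (046°, 8.0 km): east 8.0 sin 46° = 5.75, north 8.0 cos 46° = 5.56
Leg 2 (271°, 9.7 km): east 9.7 sin 271° = -9.70, north 9.7 cos 271° = 0.17
Net east component: -3.94 km.

-3.9 km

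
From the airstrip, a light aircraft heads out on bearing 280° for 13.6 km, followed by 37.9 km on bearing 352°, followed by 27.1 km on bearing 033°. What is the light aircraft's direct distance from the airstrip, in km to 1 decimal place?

Leg 1 (280°, 13.6 km): east 13.6 sin 280° = -13.39, north 13.6 cos 280° = 2.36
Leg 2 (352°, 37.9 km): east 37.9 sin 352° = -5.27, north 37.9 cos 352° = 37.53
Leg 3 (033°, 27.1 km): east 27.1 sin 33° = 14.76, north 27.1 cos 33° = 22.73
Net: -3.91 east, 62.62 north. Distance = √((-3.91)² + (62.62)²) = 62.743 km.

62.7 km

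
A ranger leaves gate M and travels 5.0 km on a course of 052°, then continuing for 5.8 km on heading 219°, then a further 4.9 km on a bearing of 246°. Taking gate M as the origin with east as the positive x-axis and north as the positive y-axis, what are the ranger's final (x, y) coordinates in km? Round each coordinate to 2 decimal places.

Leg 1 (052°, 5.0 km): east 5.0 sin 52° = 3.94, north 5.0 cos 52° = 3.08
Leg 2 (219°, 5.8 km): east 5.8 sin 219° = -3.65, north 5.8 cos 219° = -4.51
Leg 3 (246°, 4.9 km): east 4.9 sin 246° = -4.48, north 4.9 cos 246° = -1.99
Summing: -4.19 km east, -3.42 km north → (-4.19, -3.42).

(-4.19, -3.42)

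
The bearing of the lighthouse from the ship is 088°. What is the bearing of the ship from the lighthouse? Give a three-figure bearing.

Back-bearing = 088° + 180° = 268°.

268°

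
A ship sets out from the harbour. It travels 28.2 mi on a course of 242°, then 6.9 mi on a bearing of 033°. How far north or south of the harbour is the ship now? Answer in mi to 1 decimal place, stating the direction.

7.5 mi south

Leg 1 (242°, 28.2 mi): east 28.2 sin 242° = -24.90, north 28.2 cos 242° = -13.24
Leg 2 (033°, 6.9 mi): east 6.9 sin 33° = 3.76, north 6.9 cos 33° = 5.79
Net north component: -7.45 mi.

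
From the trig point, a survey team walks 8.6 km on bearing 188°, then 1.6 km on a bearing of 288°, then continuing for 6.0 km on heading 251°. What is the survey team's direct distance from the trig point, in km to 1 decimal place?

13.0 km

Leg 1 (188°, 8.6 km): east 8.6 sin 188° = -1.20, north 8.6 cos 188° = -8.52
Leg 2 (288°, 1.6 km): east 1.6 sin 288° = -1.52, north 1.6 cos 288° = 0.49
Leg 3 (251°, 6.0 km): east 6.0 sin 251° = -5.67, north 6.0 cos 251° = -1.95
Net: -8.39 east, -9.98 north. Distance = √((-8.39)² + (-9.98)²) = 13.036 km.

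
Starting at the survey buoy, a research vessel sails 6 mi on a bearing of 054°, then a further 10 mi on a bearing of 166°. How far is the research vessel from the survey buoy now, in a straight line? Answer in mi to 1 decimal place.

9.5 mi

Leg 1 (054°, 6 mi): east 6 sin 54° = 4.85, north 6 cos 54° = 3.53
Leg 2 (166°, 10 mi): east 10 sin 166° = 2.42, north 10 cos 166° = -9.70
Net: 7.27 east, -6.18 north. Distance = √((7.27)² + (-6.18)²) = 9.542 mi.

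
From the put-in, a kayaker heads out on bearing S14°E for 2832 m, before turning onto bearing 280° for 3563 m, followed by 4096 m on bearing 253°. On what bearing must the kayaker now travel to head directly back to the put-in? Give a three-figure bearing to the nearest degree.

Leg 1 (S14°E, 2832 m): east 2832 sin 166° = 685.12, north 2832 cos 166° = -2747.88
Leg 2 (280°, 3563 m): east 3563 sin 280° = -3508.87, north 3563 cos 280° = 618.71
Leg 3 (253°, 4096 m): east 4096 sin 253° = -3917.02, north 4096 cos 253° = -1197.55
Net displacement: -6740.77 east, -3326.72 north. Direction back to start is (6740.77, 3326.72): bearing = atan2(6740.77, 3326.72) mod 360° = 63.73° ≈ 064°.

064°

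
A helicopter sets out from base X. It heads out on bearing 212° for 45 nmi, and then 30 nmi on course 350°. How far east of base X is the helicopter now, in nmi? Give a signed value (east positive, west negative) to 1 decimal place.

Leg 1 (212°, 45 nmi): east 45 sin 212° = -23.85, north 45 cos 212° = -38.16
Leg 2 (350°, 30 nmi): east 30 sin 350° = -5.21, north 30 cos 350° = 29.54
Net east component: -29.06 nmi.

-29.1 nmi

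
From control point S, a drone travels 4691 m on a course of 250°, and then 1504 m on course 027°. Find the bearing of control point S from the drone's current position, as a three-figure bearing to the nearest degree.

086°

Leg 1 (250°, 4691 m): east 4691 sin 250° = -4408.10, north 4691 cos 250° = -1604.42
Leg 2 (027°, 1504 m): east 1504 sin 27° = 682.80, north 1504 cos 27° = 1340.07
Net displacement: -3725.30 east, -264.34 north. Direction back to start is (3725.30, 264.34): bearing = atan2(3725.30, 264.34) mod 360° = 85.94° ≈ 086°.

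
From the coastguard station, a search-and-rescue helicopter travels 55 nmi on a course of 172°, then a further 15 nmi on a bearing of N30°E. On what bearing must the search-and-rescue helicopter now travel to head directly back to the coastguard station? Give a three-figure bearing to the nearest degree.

Leg 1 (172°, 55 nmi): east 55 sin 172° = 7.65, north 55 cos 172° = -54.46
Leg 2 (N30°E, 15 nmi): east 15 sin 30° = 7.50, north 15 cos 30° = 12.99
Net displacement: 15.15 east, -41.47 north. Direction back to start is (-15.15, 41.47): bearing = atan2(-15.15, 41.47) mod 360° = 339.93° ≈ 340°.

340°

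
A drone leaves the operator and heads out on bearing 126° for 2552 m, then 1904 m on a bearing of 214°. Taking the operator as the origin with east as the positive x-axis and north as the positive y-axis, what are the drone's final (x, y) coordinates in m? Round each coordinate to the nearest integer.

Leg 1 (126°, 2552 m): east 2552 sin 126° = 2064.61, north 2552 cos 126° = -1500.03
Leg 2 (214°, 1904 m): east 1904 sin 214° = -1064.70, north 1904 cos 214° = -1578.49
Summing: 999.91 m east, -3078.52 m north → (1000, -3079).

(1000, -3079)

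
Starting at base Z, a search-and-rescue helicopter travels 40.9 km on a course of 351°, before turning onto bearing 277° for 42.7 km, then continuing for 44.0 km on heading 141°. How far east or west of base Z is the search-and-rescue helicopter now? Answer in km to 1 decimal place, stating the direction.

21.1 km west

Leg 1 (351°, 40.9 km): east 40.9 sin 351° = -6.40, north 40.9 cos 351° = 40.40
Leg 2 (277°, 42.7 km): east 42.7 sin 277° = -42.38, north 42.7 cos 277° = 5.20
Leg 3 (141°, 44.0 km): east 44.0 sin 141° = 27.69, north 44.0 cos 141° = -34.19
Net east component: -21.09 km.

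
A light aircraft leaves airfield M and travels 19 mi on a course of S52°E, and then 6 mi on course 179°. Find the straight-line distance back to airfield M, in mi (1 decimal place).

23.2 mi

Leg 1 (S52°E, 19 mi): east 19 sin 128° = 14.97, north 19 cos 128° = -11.70
Leg 2 (179°, 6 mi): east 6 sin 179° = 0.10, north 6 cos 179° = -6.00
Net: 15.08 east, -17.70 north. Distance = √((15.08)² + (-17.70)²) = 23.248 mi.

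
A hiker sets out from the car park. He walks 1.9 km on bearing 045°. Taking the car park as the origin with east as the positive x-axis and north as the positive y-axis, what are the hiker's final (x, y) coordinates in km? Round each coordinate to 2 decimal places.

Leg 1 (045°, 1.9 km): east 1.9 sin 45° = 1.34, north 1.9 cos 45° = 1.34
Summing: 1.34 km east, 1.34 km north → (1.34, 1.34).

(1.34, 1.34)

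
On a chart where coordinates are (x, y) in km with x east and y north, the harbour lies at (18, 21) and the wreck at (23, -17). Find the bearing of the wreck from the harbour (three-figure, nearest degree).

173°

Δeast = 23 − 18 = 5.00; Δnorth = -17 − 21 = -38.00.
Bearing = atan2(Δeast, Δnorth) mod 360° = 172.50° ≈ 173°.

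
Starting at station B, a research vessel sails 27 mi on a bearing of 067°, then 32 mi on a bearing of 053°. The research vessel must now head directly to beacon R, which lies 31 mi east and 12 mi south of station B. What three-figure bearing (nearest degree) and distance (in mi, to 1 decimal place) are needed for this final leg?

205°, 46.1 mi

Leg 1 (067°, 27 mi): east 27 sin 67° = 24.85, north 27 cos 67° = 10.55
Leg 2 (053°, 32 mi): east 32 sin 53° = 25.56, north 32 cos 53° = 19.26
Current position: (50.41, 29.81). Target: (31, -12). Remaining: Δeast = -19.41, Δnorth = -41.81.
Bearing = atan2(-19.41, -41.81) mod 360° = 204.90°; distance = √((-19.41)² + (-41.81)²) = 46.094 mi.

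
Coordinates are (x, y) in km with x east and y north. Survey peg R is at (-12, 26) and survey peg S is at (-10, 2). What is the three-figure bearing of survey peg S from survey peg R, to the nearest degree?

175°

Δeast = -10 − -12 = 2.00; Δnorth = 2 − 26 = -24.00.
Bearing = atan2(Δeast, Δnorth) mod 360° = 175.24° ≈ 175°.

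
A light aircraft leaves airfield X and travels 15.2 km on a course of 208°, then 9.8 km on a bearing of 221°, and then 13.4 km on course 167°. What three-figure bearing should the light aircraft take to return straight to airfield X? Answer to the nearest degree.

Leg 1 (208°, 15.2 km): east 15.2 sin 208° = -7.14, north 15.2 cos 208° = -13.42
Leg 2 (221°, 9.8 km): east 9.8 sin 221° = -6.43, north 9.8 cos 221° = -7.40
Leg 3 (167°, 13.4 km): east 13.4 sin 167° = 3.01, north 13.4 cos 167° = -13.06
Net displacement: -10.55 east, -33.87 north. Direction back to start is (10.55, 33.87): bearing = atan2(10.55, 33.87) mod 360° = 17.30° ≈ 017°.

017°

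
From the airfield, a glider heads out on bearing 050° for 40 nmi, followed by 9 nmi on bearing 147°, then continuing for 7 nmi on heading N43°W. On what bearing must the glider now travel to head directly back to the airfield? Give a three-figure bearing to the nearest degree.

Leg 1 (050°, 40 nmi): east 40 sin 50° = 30.64, north 40 cos 50° = 25.71
Leg 2 (147°, 9 nmi): east 9 sin 147° = 4.90, north 9 cos 147° = -7.55
Leg 3 (N43°W, 7 nmi): east 7 sin 317° = -4.77, north 7 cos 317° = 5.12
Net displacement: 30.77 east, 23.28 north. Direction back to start is (-30.77, -23.28): bearing = atan2(-30.77, -23.28) mod 360° = 232.89° ≈ 233°.

233°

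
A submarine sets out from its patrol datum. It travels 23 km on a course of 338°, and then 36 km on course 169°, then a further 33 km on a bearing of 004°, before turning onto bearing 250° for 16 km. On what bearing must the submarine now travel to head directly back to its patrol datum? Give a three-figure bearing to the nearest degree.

133°

Leg 1 (338°, 23 km): east 23 sin 338° = -8.62, north 23 cos 338° = 21.33
Leg 2 (169°, 36 km): east 36 sin 169° = 6.87, north 36 cos 169° = -35.34
Leg 3 (004°, 33 km): east 33 sin 4° = 2.30, north 33 cos 4° = 32.92
Leg 4 (250°, 16 km): east 16 sin 250° = -15.04, north 16 cos 250° = -5.47
Net displacement: -14.48 east, 13.43 north. Direction back to start is (14.48, -13.43): bearing = atan2(14.48, -13.43) mod 360° = 132.85° ≈ 133°.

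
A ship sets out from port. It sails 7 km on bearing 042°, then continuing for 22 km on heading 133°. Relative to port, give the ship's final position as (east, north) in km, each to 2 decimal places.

(20.77, -9.80)

Leg 1 (042°, 7 km): east 7 sin 42° = 4.68, north 7 cos 42° = 5.20
Leg 2 (133°, 22 km): east 22 sin 133° = 16.09, north 22 cos 133° = -15.00
Summing: 20.77 km east, -9.80 km north → (20.77, -9.80).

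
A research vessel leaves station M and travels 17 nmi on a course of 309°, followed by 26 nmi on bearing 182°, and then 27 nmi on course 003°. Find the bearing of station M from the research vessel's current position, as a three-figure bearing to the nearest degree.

Leg 1 (309°, 17 nmi): east 17 sin 309° = -13.21, north 17 cos 309° = 10.70
Leg 2 (182°, 26 nmi): east 26 sin 182° = -0.91, north 26 cos 182° = -25.98
Leg 3 (003°, 27 nmi): east 27 sin 3° = 1.41, north 27 cos 3° = 26.96
Net displacement: -12.71 east, 11.68 north. Direction back to start is (12.71, -11.68): bearing = atan2(12.71, -11.68) mod 360° = 132.58° ≈ 133°.

133°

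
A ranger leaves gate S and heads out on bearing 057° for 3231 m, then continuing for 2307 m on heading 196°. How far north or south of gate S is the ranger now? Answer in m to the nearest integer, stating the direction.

458 m south

Leg 1 (057°, 3231 m): east 3231 sin 57° = 2709.74, north 3231 cos 57° = 1759.73
Leg 2 (196°, 2307 m): east 2307 sin 196° = -635.90, north 2307 cos 196° = -2217.63
Net north component: -457.90 m.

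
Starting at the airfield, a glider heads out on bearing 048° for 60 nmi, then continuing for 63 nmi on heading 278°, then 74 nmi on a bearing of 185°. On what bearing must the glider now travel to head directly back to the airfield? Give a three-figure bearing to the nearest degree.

Leg 1 (048°, 60 nmi): east 60 sin 48° = 44.59, north 60 cos 48° = 40.15
Leg 2 (278°, 63 nmi): east 63 sin 278° = -62.39, north 63 cos 278° = 8.77
Leg 3 (185°, 74 nmi): east 74 sin 185° = -6.45, north 74 cos 185° = -73.72
Net displacement: -24.25 east, -24.80 north. Direction back to start is (24.25, 24.80): bearing = atan2(24.25, 24.80) mod 360° = 44.35° ≈ 044°.

044°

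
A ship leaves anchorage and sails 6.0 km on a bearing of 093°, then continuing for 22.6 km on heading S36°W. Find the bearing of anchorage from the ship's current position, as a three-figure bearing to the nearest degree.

021°

Leg 1 (093°, 6.0 km): east 6.0 sin 93° = 5.99, north 6.0 cos 93° = -0.31
Leg 2 (S36°W, 22.6 km): east 22.6 sin 216° = -13.28, north 22.6 cos 216° = -18.28
Net displacement: -7.29 east, -18.60 north. Direction back to start is (7.29, 18.60): bearing = atan2(7.29, 18.60) mod 360° = 21.41° ≈ 021°.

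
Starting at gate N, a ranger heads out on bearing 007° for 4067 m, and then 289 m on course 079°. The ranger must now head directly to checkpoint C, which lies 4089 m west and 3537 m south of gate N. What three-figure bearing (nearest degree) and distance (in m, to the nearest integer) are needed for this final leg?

Leg 1 (007°, 4067 m): east 4067 sin 7° = 495.64, north 4067 cos 7° = 4036.69
Leg 2 (079°, 289 m): east 289 sin 79° = 283.69, north 289 cos 79° = 55.14
Current position: (779.33, 4091.83). Target: (-4089, -3537). Remaining: Δeast = -4868.33, Δnorth = -7628.83.
Bearing = atan2(-4868.33, -7628.83) mod 360° = 212.54°; distance = √((-4868.33)² + (-7628.83)²) = 9049.845 m.

213°, 9050 m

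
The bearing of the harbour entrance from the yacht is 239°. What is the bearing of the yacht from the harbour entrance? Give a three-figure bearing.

Back-bearing = 239° − 180° = 059°.

059°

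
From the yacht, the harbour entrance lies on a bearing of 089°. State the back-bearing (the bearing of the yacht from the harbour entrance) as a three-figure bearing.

Back-bearing = 089° + 180° = 269°.

269°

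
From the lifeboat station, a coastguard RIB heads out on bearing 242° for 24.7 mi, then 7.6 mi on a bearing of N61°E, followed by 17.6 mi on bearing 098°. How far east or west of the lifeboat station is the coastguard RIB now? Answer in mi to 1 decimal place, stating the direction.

Leg 1 (242°, 24.7 mi): east 24.7 sin 242° = -21.81, north 24.7 cos 242° = -11.60
Leg 2 (N61°E, 7.6 mi): east 7.6 sin 61° = 6.65, north 7.6 cos 61° = 3.68
Leg 3 (098°, 17.6 mi): east 17.6 sin 98° = 17.43, north 17.6 cos 98° = -2.45
Net east component: 2.27 mi.

2.3 mi east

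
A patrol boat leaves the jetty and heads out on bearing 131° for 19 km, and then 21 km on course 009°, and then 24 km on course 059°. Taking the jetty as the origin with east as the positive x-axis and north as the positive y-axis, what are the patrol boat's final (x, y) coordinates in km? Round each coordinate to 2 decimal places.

Leg 1 (131°, 19 km): east 19 sin 131° = 14.34, north 19 cos 131° = -12.47
Leg 2 (009°, 21 km): east 21 sin 9° = 3.29, north 21 cos 9° = 20.74
Leg 3 (059°, 24 km): east 24 sin 59° = 20.57, north 24 cos 59° = 12.36
Summing: 38.20 km east, 20.64 km north → (38.20, 20.64).

(38.20, 20.64)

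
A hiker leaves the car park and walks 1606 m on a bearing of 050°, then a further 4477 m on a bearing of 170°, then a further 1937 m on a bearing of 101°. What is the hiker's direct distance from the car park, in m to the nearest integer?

5414 m

Leg 1 (050°, 1606 m): east 1606 sin 50° = 1230.27, north 1606 cos 50° = 1032.32
Leg 2 (170°, 4477 m): east 4477 sin 170° = 777.42, north 4477 cos 170° = -4408.98
Leg 3 (101°, 1937 m): east 1937 sin 101° = 1901.41, north 1937 cos 101° = -369.60
Net: 3909.10 east, -3746.26 north. Distance = √((3909.10)² + (-3746.26)²) = 5414.386 m.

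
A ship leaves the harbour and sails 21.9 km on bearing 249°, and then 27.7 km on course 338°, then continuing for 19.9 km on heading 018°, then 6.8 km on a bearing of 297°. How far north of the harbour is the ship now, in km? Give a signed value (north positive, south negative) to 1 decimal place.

39.8 km

Leg 1 (249°, 21.9 km): east 21.9 sin 249° = -20.45, north 21.9 cos 249° = -7.85
Leg 2 (338°, 27.7 km): east 27.7 sin 338° = -10.38, north 27.7 cos 338° = 25.68
Leg 3 (018°, 19.9 km): east 19.9 sin 18° = 6.15, north 19.9 cos 18° = 18.93
Leg 4 (297°, 6.8 km): east 6.8 sin 297° = -6.06, north 6.8 cos 297° = 3.09
Net north component: 39.85 km.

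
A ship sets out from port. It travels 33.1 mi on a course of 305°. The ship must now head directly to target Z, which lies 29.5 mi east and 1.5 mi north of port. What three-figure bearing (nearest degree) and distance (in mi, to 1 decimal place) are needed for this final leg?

Leg 1 (305°, 33.1 mi): east 33.1 sin 305° = -27.11, north 33.1 cos 305° = 18.99
Current position: (-27.11, 18.99). Target: (29.5, 1.5). Remaining: Δeast = 56.61, Δnorth = -17.49.
Bearing = atan2(56.61, -17.49) mod 360° = 107.16°; distance = √((56.61)² + (-17.49)²) = 59.253 mi.

107°, 59.3 mi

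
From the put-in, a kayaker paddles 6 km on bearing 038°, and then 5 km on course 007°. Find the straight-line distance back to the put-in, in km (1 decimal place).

Leg 1 (038°, 6 km): east 6 sin 38° = 3.69, north 6 cos 38° = 4.73
Leg 2 (007°, 5 km): east 5 sin 7° = 0.61, north 5 cos 7° = 4.96
Net: 4.30 east, 9.69 north. Distance = √((4.30)² + (9.69)²) = 10.603 km.

10.6 km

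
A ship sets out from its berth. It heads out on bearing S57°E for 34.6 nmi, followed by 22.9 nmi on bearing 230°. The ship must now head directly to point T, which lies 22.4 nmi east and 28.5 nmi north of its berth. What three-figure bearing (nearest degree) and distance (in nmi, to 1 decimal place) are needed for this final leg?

Leg 1 (S57°E, 34.6 nmi): east 34.6 sin 123° = 29.02, north 34.6 cos 123° = -18.84
Leg 2 (230°, 22.9 nmi): east 22.9 sin 230° = -17.54, north 22.9 cos 230° = -14.72
Current position: (11.48, -33.56). Target: (22.4, 28.5). Remaining: Δeast = 10.92, Δnorth = 62.06.
Bearing = atan2(10.92, 62.06) mod 360° = 9.98°; distance = √((10.92)² + (62.06)²) = 63.018 nmi.

010°, 63.0 nmi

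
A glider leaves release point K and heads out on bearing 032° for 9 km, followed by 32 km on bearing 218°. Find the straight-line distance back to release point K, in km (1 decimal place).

Leg 1 (032°, 9 km): east 9 sin 32° = 4.77, north 9 cos 32° = 7.63
Leg 2 (218°, 32 km): east 32 sin 218° = -19.70, north 32 cos 218° = -25.22
Net: -14.93 east, -17.58 north. Distance = √((-14.93)² + (-17.58)²) = 23.068 km.

23.1 km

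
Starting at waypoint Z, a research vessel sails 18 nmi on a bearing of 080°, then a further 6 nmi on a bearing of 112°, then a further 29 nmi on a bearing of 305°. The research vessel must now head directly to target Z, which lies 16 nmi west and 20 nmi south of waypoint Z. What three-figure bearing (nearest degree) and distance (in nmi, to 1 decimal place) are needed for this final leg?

202°, 40.6 nmi

Leg 1 (080°, 18 nmi): east 18 sin 80° = 17.73, north 18 cos 80° = 3.13
Leg 2 (112°, 6 nmi): east 6 sin 112° = 5.56, north 6 cos 112° = -2.25
Leg 3 (305°, 29 nmi): east 29 sin 305° = -23.76, north 29 cos 305° = 16.63
Current position: (-0.47, 17.51). Target: (-16, -20). Remaining: Δeast = -15.53, Δnorth = -37.51.
Bearing = atan2(-15.53, -37.51) mod 360° = 202.50°; distance = √((-15.53)² + (-37.51)²) = 40.601 nmi.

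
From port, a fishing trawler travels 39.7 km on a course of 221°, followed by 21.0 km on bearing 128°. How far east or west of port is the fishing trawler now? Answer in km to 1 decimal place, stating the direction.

9.5 km west

Leg 1 (221°, 39.7 km): east 39.7 sin 221° = -26.05, north 39.7 cos 221° = -29.96
Leg 2 (128°, 21.0 km): east 21.0 sin 128° = 16.55, north 21.0 cos 128° = -12.93
Net east component: -9.50 km.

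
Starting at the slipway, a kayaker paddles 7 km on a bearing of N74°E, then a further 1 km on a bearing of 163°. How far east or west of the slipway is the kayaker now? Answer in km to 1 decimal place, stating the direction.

7.0 km east

Leg 1 (N74°E, 7 km): east 7 sin 74° = 6.73, north 7 cos 74° = 1.93
Leg 2 (163°, 1 km): east 1 sin 163° = 0.29, north 1 cos 163° = -0.96
Net east component: 7.02 km.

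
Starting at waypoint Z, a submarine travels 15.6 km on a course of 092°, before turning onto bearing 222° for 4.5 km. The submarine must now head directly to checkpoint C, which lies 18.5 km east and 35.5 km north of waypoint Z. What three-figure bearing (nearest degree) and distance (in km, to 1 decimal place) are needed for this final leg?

009°, 39.8 km

Leg 1 (092°, 15.6 km): east 15.6 sin 92° = 15.59, north 15.6 cos 92° = -0.54
Leg 2 (222°, 4.5 km): east 4.5 sin 222° = -3.01, north 4.5 cos 222° = -3.34
Current position: (12.58, -3.89). Target: (18.5, 35.5). Remaining: Δeast = 5.92, Δnorth = 39.39.
Bearing = atan2(5.92, 39.39) mod 360° = 8.55°; distance = √((5.92)² + (39.39)²) = 39.831 km.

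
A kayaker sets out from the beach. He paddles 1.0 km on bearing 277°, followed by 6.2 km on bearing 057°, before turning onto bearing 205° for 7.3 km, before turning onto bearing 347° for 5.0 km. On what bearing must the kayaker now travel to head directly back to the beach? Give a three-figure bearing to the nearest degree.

180°

Leg 1 (277°, 1.0 km): east 1.0 sin 277° = -0.99, north 1.0 cos 277° = 0.12
Leg 2 (057°, 6.2 km): east 6.2 sin 57° = 5.20, north 6.2 cos 57° = 3.38
Leg 3 (205°, 7.3 km): east 7.3 sin 205° = -3.09, north 7.3 cos 205° = -6.62
Leg 4 (347°, 5.0 km): east 5.0 sin 347° = -1.12, north 5.0 cos 347° = 4.87
Net displacement: -0.00 east, 1.75 north. Direction back to start is (0.00, -1.75): bearing = atan2(0.00, -1.75) mod 360° = 179.91° ≈ 180°.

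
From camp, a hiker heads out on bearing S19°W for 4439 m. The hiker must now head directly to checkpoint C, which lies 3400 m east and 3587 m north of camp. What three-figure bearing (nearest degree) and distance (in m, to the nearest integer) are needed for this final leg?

032°, 9169 m

Leg 1 (S19°W, 4439 m): east 4439 sin 199° = -1445.20, north 4439 cos 199° = -4197.16
Current position: (-1445.20, -4197.16). Target: (3400, 3587). Remaining: Δeast = 4845.20, Δnorth = 7784.16.
Bearing = atan2(4845.20, 7784.16) mod 360° = 31.90°; distance = √((4845.20)² + (7784.16)²) = 9168.917 m.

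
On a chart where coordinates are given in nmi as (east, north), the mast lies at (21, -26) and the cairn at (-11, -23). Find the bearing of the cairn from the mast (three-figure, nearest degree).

275°

Δeast = -11 − 21 = -32.00; Δnorth = -23 − -26 = 3.00.
Bearing = atan2(Δeast, Δnorth) mod 360° = 275.36° ≈ 275°.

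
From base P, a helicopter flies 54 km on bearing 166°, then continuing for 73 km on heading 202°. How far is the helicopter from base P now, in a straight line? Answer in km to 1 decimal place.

Leg 1 (166°, 54 km): east 54 sin 166° = 13.06, north 54 cos 166° = -52.40
Leg 2 (202°, 73 km): east 73 sin 202° = -27.35, north 73 cos 202° = -67.68
Net: -14.28 east, -120.08 north. Distance = √((-14.28)² + (-120.08)²) = 120.927 km.

120.9 km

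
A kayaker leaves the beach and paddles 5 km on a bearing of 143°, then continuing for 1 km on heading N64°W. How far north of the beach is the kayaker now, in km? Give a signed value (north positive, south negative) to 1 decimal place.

Leg 1 (143°, 5 km): east 5 sin 143° = 3.01, north 5 cos 143° = -3.99
Leg 2 (N64°W, 1 km): east 1 sin 296° = -0.90, north 1 cos 296° = 0.44
Net north component: -3.55 km.

-3.6 km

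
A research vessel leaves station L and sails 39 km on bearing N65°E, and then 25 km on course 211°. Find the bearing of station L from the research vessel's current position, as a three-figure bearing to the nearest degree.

282°

Leg 1 (N65°E, 39 km): east 39 sin 65° = 35.35, north 39 cos 65° = 16.48
Leg 2 (211°, 25 km): east 25 sin 211° = -12.88, north 25 cos 211° = -21.43
Net displacement: 22.47 east, -4.95 north. Direction back to start is (-22.47, 4.95): bearing = atan2(-22.47, 4.95) mod 360° = 282.42° ≈ 282°.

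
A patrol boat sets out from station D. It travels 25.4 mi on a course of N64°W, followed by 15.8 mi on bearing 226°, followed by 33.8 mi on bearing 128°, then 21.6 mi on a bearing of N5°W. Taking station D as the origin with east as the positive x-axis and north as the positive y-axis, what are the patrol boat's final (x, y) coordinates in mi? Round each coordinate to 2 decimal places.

(-9.44, 0.87)

Leg 1 (N64°W, 25.4 mi): east 25.4 sin 296° = -22.83, north 25.4 cos 296° = 11.13
Leg 2 (226°, 15.8 mi): east 15.8 sin 226° = -11.37, north 15.8 cos 226° = -10.98
Leg 3 (128°, 33.8 mi): east 33.8 sin 128° = 26.63, north 33.8 cos 128° = -20.81
Leg 4 (N5°W, 21.6 mi): east 21.6 sin 355° = -1.88, north 21.6 cos 355° = 21.52
Summing: -9.44 mi east, 0.87 mi north → (-9.44, 0.87).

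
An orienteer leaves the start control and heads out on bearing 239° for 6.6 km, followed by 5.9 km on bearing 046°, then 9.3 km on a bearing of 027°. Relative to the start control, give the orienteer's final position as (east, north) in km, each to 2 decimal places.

(2.81, 8.99)

Leg 1 (239°, 6.6 km): east 6.6 sin 239° = -5.66, north 6.6 cos 239° = -3.40
Leg 2 (046°, 5.9 km): east 5.9 sin 46° = 4.24, north 5.9 cos 46° = 4.10
Leg 3 (027°, 9.3 km): east 9.3 sin 27° = 4.22, north 9.3 cos 27° = 8.29
Summing: 2.81 km east, 8.99 km north → (2.81, 8.99).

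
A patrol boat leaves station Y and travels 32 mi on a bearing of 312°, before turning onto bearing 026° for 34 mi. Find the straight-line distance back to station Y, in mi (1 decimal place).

52.7 mi

Leg 1 (312°, 32 mi): east 32 sin 312° = -23.78, north 32 cos 312° = 21.41
Leg 2 (026°, 34 mi): east 34 sin 26° = 14.90, north 34 cos 26° = 30.56
Net: -8.88 east, 51.97 north. Distance = √((-8.88)² + (51.97)²) = 52.724 mi.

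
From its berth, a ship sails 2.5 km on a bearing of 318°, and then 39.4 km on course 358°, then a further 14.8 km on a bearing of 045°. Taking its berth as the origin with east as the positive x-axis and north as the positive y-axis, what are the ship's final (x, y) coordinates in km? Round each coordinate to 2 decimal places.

Leg 1 (318°, 2.5 km): east 2.5 sin 318° = -1.67, north 2.5 cos 318° = 1.86
Leg 2 (358°, 39.4 km): east 39.4 sin 358° = -1.38, north 39.4 cos 358° = 39.38
Leg 3 (045°, 14.8 km): east 14.8 sin 45° = 10.47, north 14.8 cos 45° = 10.47
Summing: 7.42 km east, 51.70 km north → (7.42, 51.70).

(7.42, 51.70)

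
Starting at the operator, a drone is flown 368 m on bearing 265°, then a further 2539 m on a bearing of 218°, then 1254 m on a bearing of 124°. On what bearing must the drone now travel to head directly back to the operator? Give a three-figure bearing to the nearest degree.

018°

Leg 1 (265°, 368 m): east 368 sin 265° = -366.60, north 368 cos 265° = -32.07
Leg 2 (218°, 2539 m): east 2539 sin 218° = -1563.16, north 2539 cos 218° = -2000.76
Leg 3 (124°, 1254 m): east 1254 sin 124° = 1039.61, north 1254 cos 124° = -701.23
Net displacement: -890.15 east, -2734.06 north. Direction back to start is (890.15, 2734.06): bearing = atan2(890.15, 2734.06) mod 360° = 18.03° ≈ 018°.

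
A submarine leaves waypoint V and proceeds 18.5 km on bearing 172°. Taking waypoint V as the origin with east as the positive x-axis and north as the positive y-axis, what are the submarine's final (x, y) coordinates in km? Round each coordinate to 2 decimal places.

(2.57, -18.32)

Leg 1 (172°, 18.5 km): east 18.5 sin 172° = 2.57, north 18.5 cos 172° = -18.32
Summing: 2.57 km east, -18.32 km north → (2.57, -18.32).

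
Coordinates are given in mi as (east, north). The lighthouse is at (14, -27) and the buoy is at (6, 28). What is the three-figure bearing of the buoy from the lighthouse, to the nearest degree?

Δeast = 6 − 14 = -8.00; Δnorth = 28 − -27 = 55.00.
Bearing = atan2(Δeast, Δnorth) mod 360° = 351.72° ≈ 352°.

352°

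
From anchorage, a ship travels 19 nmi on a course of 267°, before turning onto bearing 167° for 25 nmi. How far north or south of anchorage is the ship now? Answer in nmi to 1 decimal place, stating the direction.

25.4 nmi south

Leg 1 (267°, 19 nmi): east 19 sin 267° = -18.97, north 19 cos 267° = -0.99
Leg 2 (167°, 25 nmi): east 25 sin 167° = 5.62, north 25 cos 167° = -24.36
Net north component: -25.35 nmi.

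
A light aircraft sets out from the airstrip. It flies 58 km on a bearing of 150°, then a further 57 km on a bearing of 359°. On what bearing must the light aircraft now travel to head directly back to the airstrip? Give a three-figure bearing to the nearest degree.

Leg 1 (150°, 58 km): east 58 sin 150° = 29.00, north 58 cos 150° = -50.23
Leg 2 (359°, 57 km): east 57 sin 359° = -0.99, north 57 cos 359° = 56.99
Net displacement: 28.01 east, 6.76 north. Direction back to start is (-28.01, -6.76): bearing = atan2(-28.01, -6.76) mod 360° = 256.43° ≈ 256°.

256°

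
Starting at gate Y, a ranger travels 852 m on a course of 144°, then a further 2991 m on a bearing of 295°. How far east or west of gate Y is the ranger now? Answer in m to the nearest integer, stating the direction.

2210 m west

Leg 1 (144°, 852 m): east 852 sin 144° = 500.79, north 852 cos 144° = -689.28
Leg 2 (295°, 2991 m): east 2991 sin 295° = -2710.77, north 2991 cos 295° = 1264.05
Net east component: -2209.97 m.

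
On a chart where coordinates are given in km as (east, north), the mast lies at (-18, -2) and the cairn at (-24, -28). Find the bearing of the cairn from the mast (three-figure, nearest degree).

Δeast = -24 − -18 = -6.00; Δnorth = -28 − -2 = -26.00.
Bearing = atan2(Δeast, Δnorth) mod 360° = 192.99° ≈ 193°.

193°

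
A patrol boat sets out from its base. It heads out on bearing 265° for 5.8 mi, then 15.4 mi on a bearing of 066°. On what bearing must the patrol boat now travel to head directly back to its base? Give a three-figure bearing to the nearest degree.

235°

Leg 1 (265°, 5.8 mi): east 5.8 sin 265° = -5.78, north 5.8 cos 265° = -0.51
Leg 2 (066°, 15.4 mi): east 15.4 sin 66° = 14.07, north 15.4 cos 66° = 6.26
Net displacement: 8.29 east, 5.76 north. Direction back to start is (-8.29, -5.76): bearing = atan2(-8.29, -5.76) mod 360° = 235.22° ≈ 235°.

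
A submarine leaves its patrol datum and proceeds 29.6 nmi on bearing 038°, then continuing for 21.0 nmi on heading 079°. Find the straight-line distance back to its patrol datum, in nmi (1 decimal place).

Leg 1 (038°, 29.6 nmi): east 29.6 sin 38° = 18.22, north 29.6 cos 38° = 23.33
Leg 2 (079°, 21.0 nmi): east 21.0 sin 79° = 20.61, north 21.0 cos 79° = 4.01
Net: 38.84 east, 27.33 north. Distance = √((38.84)² + (27.33)²) = 47.491 nmi.

47.5 nmi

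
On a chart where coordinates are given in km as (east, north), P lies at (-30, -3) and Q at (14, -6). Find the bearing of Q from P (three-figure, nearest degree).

094°

Δeast = 14 − -30 = 44.00; Δnorth = -6 − -3 = -3.00.
Bearing = atan2(Δeast, Δnorth) mod 360° = 93.90° ≈ 094°.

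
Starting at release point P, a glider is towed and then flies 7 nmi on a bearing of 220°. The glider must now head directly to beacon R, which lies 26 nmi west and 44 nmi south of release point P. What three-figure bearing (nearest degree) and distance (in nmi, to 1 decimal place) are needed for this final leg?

209°, 44.2 nmi

Leg 1 (220°, 7 nmi): east 7 sin 220° = -4.50, north 7 cos 220° = -5.36
Current position: (-4.50, -5.36). Target: (-26, -44). Remaining: Δeast = -21.50, Δnorth = -38.64.
Bearing = atan2(-21.50, -38.64) mod 360° = 209.09°; distance = √((-21.50)² + (-38.64)²) = 44.217 nmi.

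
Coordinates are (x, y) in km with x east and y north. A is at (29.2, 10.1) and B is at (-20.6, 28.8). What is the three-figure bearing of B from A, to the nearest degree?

Δeast = -20.6 − 29.2 = -49.80; Δnorth = 28.8 − 10.1 = 18.70.
Bearing = atan2(Δeast, Δnorth) mod 360° = 290.58° ≈ 291°.

291°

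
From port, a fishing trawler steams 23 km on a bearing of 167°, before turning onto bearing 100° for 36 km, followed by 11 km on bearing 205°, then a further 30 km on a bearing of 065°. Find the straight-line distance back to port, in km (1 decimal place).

68.3 km

Leg 1 (167°, 23 km): east 23 sin 167° = 5.17, north 23 cos 167° = -22.41
Leg 2 (100°, 36 km): east 36 sin 100° = 35.45, north 36 cos 100° = -6.25
Leg 3 (205°, 11 km): east 11 sin 205° = -4.65, north 11 cos 205° = -9.97
Leg 4 (065°, 30 km): east 30 sin 65° = 27.19, north 30 cos 65° = 12.68
Net: 63.17 east, -25.95 north. Distance = √((63.17)² + (-25.95)²) = 68.291 km.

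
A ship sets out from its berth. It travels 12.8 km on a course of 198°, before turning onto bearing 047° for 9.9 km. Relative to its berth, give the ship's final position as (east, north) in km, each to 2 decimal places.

Leg 1 (198°, 12.8 km): east 12.8 sin 198° = -3.96, north 12.8 cos 198° = -12.17
Leg 2 (047°, 9.9 km): east 9.9 sin 47° = 7.24, north 9.9 cos 47° = 6.75
Summing: 3.28 km east, -5.42 km north → (3.28, -5.42).

(3.28, -5.42)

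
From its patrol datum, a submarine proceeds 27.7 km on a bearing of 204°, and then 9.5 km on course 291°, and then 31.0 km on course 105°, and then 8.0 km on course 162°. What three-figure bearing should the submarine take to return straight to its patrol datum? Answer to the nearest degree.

342°

Leg 1 (204°, 27.7 km): east 27.7 sin 204° = -11.27, north 27.7 cos 204° = -25.31
Leg 2 (291°, 9.5 km): east 9.5 sin 291° = -8.87, north 9.5 cos 291° = 3.40
Leg 3 (105°, 31.0 km): east 31.0 sin 105° = 29.94, north 31.0 cos 105° = -8.02
Leg 4 (162°, 8.0 km): east 8.0 sin 162° = 2.47, north 8.0 cos 162° = -7.61
Net displacement: 12.28 east, -37.53 north. Direction back to start is (-12.28, 37.53): bearing = atan2(-12.28, 37.53) mod 360° = 341.88° ≈ 342°.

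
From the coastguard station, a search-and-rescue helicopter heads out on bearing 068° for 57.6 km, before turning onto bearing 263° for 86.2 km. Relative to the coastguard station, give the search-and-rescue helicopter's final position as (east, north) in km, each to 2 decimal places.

Leg 1 (068°, 57.6 km): east 57.6 sin 68° = 53.41, north 57.6 cos 68° = 21.58
Leg 2 (263°, 86.2 km): east 86.2 sin 263° = -85.56, north 86.2 cos 263° = -10.51
Summing: -32.15 km east, 11.07 km north → (-32.15, 11.07).

(-32.15, 11.07)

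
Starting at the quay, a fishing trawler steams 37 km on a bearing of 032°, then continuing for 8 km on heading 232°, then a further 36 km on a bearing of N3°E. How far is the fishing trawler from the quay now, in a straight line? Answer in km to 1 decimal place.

64.2 km

Leg 1 (032°, 37 km): east 37 sin 32° = 19.61, north 37 cos 32° = 31.38
Leg 2 (232°, 8 km): east 8 sin 232° = -6.30, north 8 cos 232° = -4.93
Leg 3 (N3°E, 36 km): east 36 sin 3° = 1.88, north 36 cos 3° = 35.95
Net: 15.19 east, 62.40 north. Distance = √((15.19)² + (62.40)²) = 64.225 km.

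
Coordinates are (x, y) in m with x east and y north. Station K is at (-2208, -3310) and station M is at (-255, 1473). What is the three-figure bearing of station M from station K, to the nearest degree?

Δeast = -255 − -2208 = 1953.00; Δnorth = 1473 − -3310 = 4783.00.
Bearing = atan2(Δeast, Δnorth) mod 360° = 22.21° ≈ 022°.

022°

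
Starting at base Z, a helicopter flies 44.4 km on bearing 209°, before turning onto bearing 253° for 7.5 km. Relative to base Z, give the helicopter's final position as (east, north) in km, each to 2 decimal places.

Leg 1 (209°, 44.4 km): east 44.4 sin 209° = -21.53, north 44.4 cos 209° = -38.83
Leg 2 (253°, 7.5 km): east 7.5 sin 253° = -7.17, north 7.5 cos 253° = -2.19
Summing: -28.70 km east, -41.03 km north → (-28.70, -41.03).

(-28.70, -41.03)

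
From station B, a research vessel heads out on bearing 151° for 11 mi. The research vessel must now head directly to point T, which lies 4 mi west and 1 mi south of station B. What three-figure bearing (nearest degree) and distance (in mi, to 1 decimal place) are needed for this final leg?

313°, 12.7 mi

Leg 1 (151°, 11 mi): east 11 sin 151° = 5.33, north 11 cos 151° = -9.62
Current position: (5.33, -9.62). Target: (-4, -1). Remaining: Δeast = -9.33, Δnorth = 8.62.
Bearing = atan2(-9.33, 8.62) mod 360° = 312.73°; distance = √((-9.33)² + (8.62)²) = 12.705 mi.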